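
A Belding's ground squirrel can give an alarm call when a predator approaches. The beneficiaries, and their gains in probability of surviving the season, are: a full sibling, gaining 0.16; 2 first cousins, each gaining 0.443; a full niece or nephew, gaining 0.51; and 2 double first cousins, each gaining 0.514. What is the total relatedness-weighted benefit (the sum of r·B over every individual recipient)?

0.57525

r to a full sibling = 0.5 (full sibs share both parents — two paths of length 2: r = 2·(1/2)^2 = 1/2).
r to a first cousin = 1/8 (first cousins share one grandparent pair — two paths of length 4: r = 2·(1/2)^4 = 1/8).
r to a full niece or nephew = 0.25 (full aunt/uncle↔niece/nephew: two paths of length 3 through the shared grandparent pair: r = 2·(1/2)^3 = 1/4).
r to a double first cousin = 0.25 (double first cousins share both grandparent pairs — four paths of length 4: r = 4·(1/2)^4 = 1/4).
Summing one r·B term per recipient: 1·0.5·0.16 + 2·0.125·0.443 + 1·0.25·0.51 + 2·0.25·0.514 = 0.57525.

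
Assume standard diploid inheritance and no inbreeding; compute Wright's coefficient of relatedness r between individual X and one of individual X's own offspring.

0.5

Each parent–offspring link contributes a factor of 1/2, and independent paths through distinct common ancestors add.
One parent–offspring link: r = (1/2)^1 = 1/2.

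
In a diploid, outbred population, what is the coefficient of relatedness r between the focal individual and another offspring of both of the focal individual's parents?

Each parent–offspring link contributes a factor of 1/2, and independent paths through distinct common ancestors add.
Full sibs share both parents — two paths of length 2: r = 2·(1/2)^2 = 1/2.

0.5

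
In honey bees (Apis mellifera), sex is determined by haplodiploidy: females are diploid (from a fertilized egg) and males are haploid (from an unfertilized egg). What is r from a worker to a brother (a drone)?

Her haploid brother carries none of their father's genes and a random half of their mother's genome; that half matches the maternal half of her own genome with probability 1/2: r = 1/2 · 1/2 = 1/4.

0.25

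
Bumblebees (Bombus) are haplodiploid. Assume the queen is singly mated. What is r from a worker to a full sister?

Haplodiploid full sisters inherit their father's entire haploid genome identically (contributing 1/2) and on average half of their mother's contribution (1/2 · 1/2 = 1/4); r = 1/2 + 1/4 = 3/4.

0.75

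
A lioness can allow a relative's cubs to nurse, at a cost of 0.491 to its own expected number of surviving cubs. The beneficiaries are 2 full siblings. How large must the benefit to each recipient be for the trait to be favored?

r to a full sibling = 1/2 (full sibs share both parents — two paths of length 2: r = 2·(1/2)^2 = 1/2).
Hamilton's rule with n recipients of equal r: n·r·B > C, so B > C/(n·r) = 0.491/(2·0.5) = 0.491.

0.491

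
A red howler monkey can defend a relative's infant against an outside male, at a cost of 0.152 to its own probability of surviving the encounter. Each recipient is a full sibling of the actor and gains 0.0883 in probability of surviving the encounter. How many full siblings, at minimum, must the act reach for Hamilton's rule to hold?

r to a full sibling = 1/2 (full sibs share both parents — two paths of length 2: r = 2·(1/2)^2 = 1/2).
Hamilton's rule: n·r·B > C  ⇒  n > C/(r·B) = 0.152/(0.5·0.0883) = 3.443.
The smallest integer exceeding 3.443 is 4.

4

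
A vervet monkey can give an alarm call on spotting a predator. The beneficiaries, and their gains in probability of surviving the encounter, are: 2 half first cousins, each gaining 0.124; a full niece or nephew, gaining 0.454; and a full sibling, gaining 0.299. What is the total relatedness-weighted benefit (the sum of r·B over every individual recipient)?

r to a half first cousin = 1/16 (half first cousins share one grandparent — one path of length 4: r = (1/2)^4 = 1/16).
r to a full niece or nephew = 1/4 (full aunt/uncle↔niece/nephew: two paths of length 3 through the shared grandparent pair: r = 2·(1/2)^3 = 1/4).
r to a full sibling = 1/2 (full sibs share both parents — two paths of length 2: r = 2·(1/2)^2 = 1/2).
Summing one r·B term per recipient: 2·0.0625·0.124 + 1·0.25·0.454 + 1·0.5·0.299 = 0.2785.

0.2785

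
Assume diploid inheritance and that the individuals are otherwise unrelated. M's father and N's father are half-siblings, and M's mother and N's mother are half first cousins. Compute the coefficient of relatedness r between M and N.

0.078125

Independent pedigree routes through distinct common ancestors add.
M and N are related in two ways: half first cousins through their fathers (r = 1/16) and half second cousins through their mothers (r = 1/64).
r = 1/16 + 1/64 = 0.078125.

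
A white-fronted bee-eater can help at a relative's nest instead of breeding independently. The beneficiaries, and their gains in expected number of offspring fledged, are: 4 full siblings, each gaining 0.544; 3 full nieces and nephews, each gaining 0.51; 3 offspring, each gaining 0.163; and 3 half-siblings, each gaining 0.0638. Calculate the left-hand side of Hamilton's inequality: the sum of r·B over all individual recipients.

1.76285

r to a full sibling = 1/2 (full sibs share both parents — two paths of length 2: r = 2·(1/2)^2 = 1/2).
r to a full niece or nephew = 0.25 (full aunt/uncle↔niece/nephew: two paths of length 3 through the shared grandparent pair: r = 2·(1/2)^3 = 1/4).
r to an offspring = 0.5 (one parent–offspring link: r = (1/2)^1 = 1/2).
r to a half-sibling = 1/4 (half-sibs share one parent — one path of length 2: r = (1/2)^2 = 1/4).
Summing one r·B term per recipient: 4·0.5·0.544 + 3·0.25·0.51 + 3·0.5·0.163 + 3·0.25·0.0638 = 1.76285.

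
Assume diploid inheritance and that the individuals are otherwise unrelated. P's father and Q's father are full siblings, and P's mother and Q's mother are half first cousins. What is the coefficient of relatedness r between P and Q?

With two independent routes of shared ancestry, r is the sum of the two contributions.
P and Q are related in two ways: first cousins through their fathers (r = 1/8) and half second cousins through their mothers (r = 1/64).
r = 1/8 + 1/64 = 0.140625.

0.140625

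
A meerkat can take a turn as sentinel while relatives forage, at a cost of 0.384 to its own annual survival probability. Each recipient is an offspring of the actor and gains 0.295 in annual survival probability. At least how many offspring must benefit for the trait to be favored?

r to an offspring = 0.5 (one parent–offspring link: r = (1/2)^1 = 1/2).
Hamilton's rule: n·r·B > C  ⇒  n > C/(r·B) = 0.384/(0.5·0.295) = 2.603.
The smallest integer exceeding 2.603 is 3.

3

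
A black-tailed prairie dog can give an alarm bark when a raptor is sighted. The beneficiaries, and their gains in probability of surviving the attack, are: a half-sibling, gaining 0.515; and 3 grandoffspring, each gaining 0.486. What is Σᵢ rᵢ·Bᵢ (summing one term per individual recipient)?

0.49325

r to a half-sibling = 0.25 (half-sibs share one parent — one path of length 2: r = (1/2)^2 = 1/4).
r to a grandoffspring = 0.25 (two parent–offspring links: r = (1/2)^2 = 1/4).
Summing one r·B term per recipient: 1·0.25·0.515 + 3·0.25·0.486 = 0.49325.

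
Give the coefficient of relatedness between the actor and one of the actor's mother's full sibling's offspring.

0.125

Each parent–offspring link contributes a factor of 1/2, and independent paths through distinct common ancestors add.
First cousins share one grandparent pair — two paths of length 4: r = 2·(1/2)^4 = 1/8.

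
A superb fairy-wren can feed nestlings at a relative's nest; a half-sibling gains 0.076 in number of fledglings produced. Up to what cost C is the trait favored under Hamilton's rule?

0.019

r to a half-sibling = 0.25 (half-sibs share one parent — one path of length 2: r = (1/2)^2 = 1/4).
Hamilton's rule: n·r·B > C, so the trait is favored while C < n·r·B = 1·0.25·0.076 = 0.019.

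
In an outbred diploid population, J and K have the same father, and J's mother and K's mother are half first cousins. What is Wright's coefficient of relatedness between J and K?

0.265625

Wright's path rule: contributions from independent ancestry routes add.
J and K are related in two ways: half-sibs through their shared father (r = 1/4) and half second cousins through their mothers (r = 1/64).
r = 1/4 + 1/64 = 17/64 = 0.265625.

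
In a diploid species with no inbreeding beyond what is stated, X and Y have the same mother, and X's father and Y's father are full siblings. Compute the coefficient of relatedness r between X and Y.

0.375

With two independent routes of shared ancestry, r is the sum of the two contributions.
X and Y are related in two ways: half-sibs through their shared mother (r = 1/4) and first cousins through their fathers (r = 1/8).
r = 1/4 + 1/8 = 0.375.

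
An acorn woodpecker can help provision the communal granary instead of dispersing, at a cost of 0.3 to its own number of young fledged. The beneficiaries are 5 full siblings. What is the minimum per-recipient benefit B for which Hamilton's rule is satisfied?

r to a full sibling = 1/2 (full sibs share both parents — two paths of length 2: r = 2·(1/2)^2 = 1/2).
Hamilton's rule with n recipients of equal r: n·r·B > C, so B > C/(n·r) = 0.3/(5·0.5) = 0.12.

0.12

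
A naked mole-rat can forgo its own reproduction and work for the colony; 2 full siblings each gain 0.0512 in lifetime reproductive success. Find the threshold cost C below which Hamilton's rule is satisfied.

r to a full sibling = 1/2 (full sibs share both parents — two paths of length 2: r = 2·(1/2)^2 = 1/2).
Hamilton's rule: n·r·B > C, so the trait is favored while C < n·r·B = 2·0.5·0.0512 = 0.0512.

0.0512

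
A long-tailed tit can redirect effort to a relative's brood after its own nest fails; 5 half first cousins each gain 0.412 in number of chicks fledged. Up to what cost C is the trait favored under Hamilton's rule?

r to a half first cousin = 1/16 (half first cousins share one grandparent — one path of length 4: r = (1/2)^4 = 1/16).
Hamilton's rule: n·r·B > C, so the trait is favored while C < n·r·B = 5·0.0625·0.412 = 0.12875.

0.12875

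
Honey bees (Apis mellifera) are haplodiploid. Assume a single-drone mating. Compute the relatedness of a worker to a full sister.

0.75

Haplodiploid full sisters inherit their father's entire haploid genome identically (contributing 1/2) and on average half of their mother's contribution (1/2 · 1/2 = 1/4); r = 1/2 + 1/4 = 3/4.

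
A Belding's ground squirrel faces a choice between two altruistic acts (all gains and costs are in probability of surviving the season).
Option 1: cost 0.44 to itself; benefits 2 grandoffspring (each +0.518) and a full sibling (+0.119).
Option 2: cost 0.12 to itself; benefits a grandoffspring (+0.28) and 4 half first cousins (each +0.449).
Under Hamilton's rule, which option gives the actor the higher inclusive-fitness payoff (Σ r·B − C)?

Option 1: r to a grandoffspring = 0.25.
Option 1: r to a full sibling = 0.5.
Option 1: Σ r·B − C = (2·0.25·0.518 + 1·0.5·0.119) − 0.44 = -0.1215.
Option 2: r to a grandoffspring = 0.25.
Option 2: r to a half first cousin = 0.0625.
Option 2: Σ r·B − C = (1·0.25·0.28 + 4·0.0625·0.449) − 0.12 = 0.06225.
Option 2 has the higher net inclusive-fitness payoff.

Option 2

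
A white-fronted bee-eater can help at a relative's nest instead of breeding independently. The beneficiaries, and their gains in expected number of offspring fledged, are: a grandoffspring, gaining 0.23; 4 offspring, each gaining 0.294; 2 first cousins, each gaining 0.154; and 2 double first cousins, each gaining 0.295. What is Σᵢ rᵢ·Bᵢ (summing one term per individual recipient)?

0.8315

r to a grandoffspring = 0.25 (two parent–offspring links: r = (1/2)^2 = 1/4).
r to an offspring = 1/2 (one parent–offspring link: r = (1/2)^1 = 1/2).
r to a first cousin = 0.125 (first cousins share one grandparent pair — two paths of length 4: r = 2·(1/2)^4 = 1/8).
r to a double first cousin = 0.25 (double first cousins share both grandparent pairs — four paths of length 4: r = 4·(1/2)^4 = 1/4).
Summing one r·B term per recipient: 1·0.25·0.23 + 4·0.5·0.294 + 2·0.125·0.154 + 2·0.25·0.295 = 0.8315.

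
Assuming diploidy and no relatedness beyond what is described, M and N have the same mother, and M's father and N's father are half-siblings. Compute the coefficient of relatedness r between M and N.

With two independent routes of shared ancestry, r is the sum of the two contributions.
M and N are related in two ways: half-sibs through their shared mother (r = 1/4) and half first cousins through their fathers (r = 1/16).
r = 1/4 + 1/16 = 0.3125.

0.3125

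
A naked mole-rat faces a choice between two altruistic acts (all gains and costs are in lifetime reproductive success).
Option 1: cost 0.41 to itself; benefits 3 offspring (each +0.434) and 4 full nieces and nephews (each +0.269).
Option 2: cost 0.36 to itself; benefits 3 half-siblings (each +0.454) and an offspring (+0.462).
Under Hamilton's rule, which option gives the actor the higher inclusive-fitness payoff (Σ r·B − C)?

Option 1: r to an offspring = 0.5.
Option 1: r to a full niece or nephew = 0.25.
Option 1: Σ r·B − C = (3·0.5·0.434 + 4·0.25·0.269) − 0.41 = 0.51.
Option 2: r to a half-sibling = 0.25.
Option 2: r to an offspring = 0.5.
Option 2: Σ r·B − C = (3·0.25·0.454 + 1·0.5·0.462) − 0.36 = 0.2115.
Option 1 has the higher net inclusive-fitness payoff.

Option 1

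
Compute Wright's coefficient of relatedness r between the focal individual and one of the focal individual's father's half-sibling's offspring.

Each parent–offspring link contributes a factor of 1/2, and independent paths through distinct common ancestors add.
Half first cousins share one grandparent — one path of length 4: r = (1/2)^4 = 1/16.

0.0625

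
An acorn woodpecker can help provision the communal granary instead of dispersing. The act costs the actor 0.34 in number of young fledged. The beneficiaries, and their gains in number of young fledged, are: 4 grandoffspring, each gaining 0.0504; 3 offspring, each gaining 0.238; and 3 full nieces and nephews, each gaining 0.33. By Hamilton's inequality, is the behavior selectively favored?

Hamilton's rule: the trait is favored when the sum of r·B over every recipient exceeds the actor's cost C.
r to a grandoffspring = 1/4 (two parent–offspring links: r = (1/2)^2 = 1/4).
r to an offspring = 1/2 (one parent–offspring link: r = (1/2)^1 = 1/2).
r to a full niece or nephew = 0.25 (full aunt/uncle↔niece/nephew: two paths of length 3 through the shared grandparent pair: r = 2·(1/2)^3 = 1/4).
Summing one r·B term per recipient: 4·0.25·0.0504 + 3·0.5·0.238 + 3·0.25·0.33 = 0.6549.
0.6549 > 0.34: the indirect benefit exceeds the cost.

Yes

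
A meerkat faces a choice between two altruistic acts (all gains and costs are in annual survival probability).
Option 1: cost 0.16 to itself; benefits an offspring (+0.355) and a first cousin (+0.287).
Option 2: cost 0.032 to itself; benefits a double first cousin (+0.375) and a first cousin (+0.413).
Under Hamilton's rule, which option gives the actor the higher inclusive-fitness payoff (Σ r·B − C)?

Option 2

Option 1: r to an offspring = 0.5.
Option 1: r to a first cousin = 0.125.
Option 1: Σ r·B − C = (1·0.5·0.355 + 1·0.125·0.287) − 0.16 = 0.053375.
Option 2: r to a double first cousin = 0.25.
Option 2: r to a first cousin = 0.125.
Option 2: Σ r·B − C = (1·0.25·0.375 + 1·0.125·0.413) − 0.032 = 0.113375.
Option 2 has the higher net inclusive-fitness payoff.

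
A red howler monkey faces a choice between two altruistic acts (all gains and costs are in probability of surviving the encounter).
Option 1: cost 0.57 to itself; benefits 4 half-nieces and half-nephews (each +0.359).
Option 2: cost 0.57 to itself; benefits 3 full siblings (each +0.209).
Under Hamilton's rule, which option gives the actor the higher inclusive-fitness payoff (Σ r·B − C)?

Option 2

Option 1: r to a half-niece or half-nephew = 0.125.
Option 1: Σ r·B − C = (4·0.125·0.359) − 0.57 = -0.3905.
Option 2: r to a full sibling = 0.5.
Option 2: Σ r·B − C = (3·0.5·0.209) − 0.57 = -0.2565.
Option 2 has the higher net inclusive-fitness payoff.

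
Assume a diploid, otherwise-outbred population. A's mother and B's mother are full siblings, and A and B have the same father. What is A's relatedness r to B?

With two independent routes of shared ancestry, r is the sum of the two contributions.
A and B are related in two ways: first cousins through their mothers (r = 1/8) and half-sibs through their shared father (r = 1/4).
r = 1/8 + 1/4 = 3/8 = 0.375.

0.375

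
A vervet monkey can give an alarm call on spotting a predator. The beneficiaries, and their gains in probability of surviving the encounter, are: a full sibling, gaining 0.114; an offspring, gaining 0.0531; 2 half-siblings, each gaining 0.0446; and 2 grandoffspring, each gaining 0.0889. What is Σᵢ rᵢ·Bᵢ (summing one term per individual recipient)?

0.1503

r to a full sibling = 1/2 (full sibs share both parents — two paths of length 2: r = 2·(1/2)^2 = 1/2).
r to an offspring = 0.5 (one parent–offspring link: r = (1/2)^1 = 1/2).
r to a half-sibling = 1/4 (half-sibs share one parent — one path of length 2: r = (1/2)^2 = 1/4).
r to a grandoffspring = 0.25 (two parent–offspring links: r = (1/2)^2 = 1/4).
Summing one r·B term per recipient: 1·0.5·0.114 + 1·0.5·0.0531 + 2·0.25·0.0446 + 2·0.25·0.0889 = 0.1503.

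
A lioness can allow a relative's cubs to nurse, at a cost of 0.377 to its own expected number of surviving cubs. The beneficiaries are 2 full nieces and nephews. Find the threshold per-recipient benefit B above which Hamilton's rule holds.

0.754

r to a full niece or nephew = 0.25 (full aunt/uncle↔niece/nephew: two paths of length 3 through the shared grandparent pair: r = 2·(1/2)^3 = 1/4).
Hamilton's rule with n recipients of equal r: n·r·B > C, so B > C/(n·r) = 0.377/(2·0.25) = 0.754.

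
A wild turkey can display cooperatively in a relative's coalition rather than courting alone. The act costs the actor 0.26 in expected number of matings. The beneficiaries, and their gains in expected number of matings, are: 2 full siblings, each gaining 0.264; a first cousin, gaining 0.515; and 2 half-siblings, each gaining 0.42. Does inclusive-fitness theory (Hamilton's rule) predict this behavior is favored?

Yes

Hamilton's rule: the trait is favored when the sum of r·B over every recipient exceeds the actor's cost C.
r to a full sibling = 1/2 (full sibs share both parents — two paths of length 2: r = 2·(1/2)^2 = 1/2).
r to a first cousin = 0.125 (first cousins share one grandparent pair — two paths of length 4: r = 2·(1/2)^4 = 1/8).
r to a half-sibling = 1/4 (half-sibs share one parent — one path of length 2: r = (1/2)^2 = 1/4).
Summing one r·B term per recipient: 2·0.5·0.264 + 1·0.125·0.515 + 2·0.25·0.42 = 0.538375.
0.538375 > 0.26: the indirect benefit exceeds the cost.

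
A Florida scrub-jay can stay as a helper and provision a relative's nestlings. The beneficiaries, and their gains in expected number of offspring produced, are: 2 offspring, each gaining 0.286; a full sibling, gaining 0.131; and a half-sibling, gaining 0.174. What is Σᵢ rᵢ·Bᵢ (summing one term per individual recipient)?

r to an offspring = 0.5 (one parent–offspring link: r = (1/2)^1 = 1/2).
r to a full sibling = 0.5 (full sibs share both parents — two paths of length 2: r = 2·(1/2)^2 = 1/2).
r to a half-sibling = 1/4 (half-sibs share one parent — one path of length 2: r = (1/2)^2 = 1/4).
Summing one r·B term per recipient: 2·0.5·0.286 + 1·0.5·0.131 + 1·0.25·0.174 = 0.395.

0.395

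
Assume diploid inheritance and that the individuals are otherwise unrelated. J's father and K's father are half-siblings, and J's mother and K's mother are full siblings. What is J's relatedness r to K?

Wright's path rule: contributions from independent ancestry routes add.
J and K are related in two ways: half first cousins through their fathers (r = 1/16) and first cousins through their mothers (r = 1/8).
r = 1/16 + 1/8 = 0.1875.

0.1875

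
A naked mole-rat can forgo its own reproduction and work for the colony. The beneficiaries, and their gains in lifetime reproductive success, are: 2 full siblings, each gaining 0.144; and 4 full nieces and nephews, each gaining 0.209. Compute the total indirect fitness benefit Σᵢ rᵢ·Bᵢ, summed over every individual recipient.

r to a full sibling = 1/2 (full sibs share both parents — two paths of length 2: r = 2·(1/2)^2 = 1/2).
r to a full niece or nephew = 0.25 (full aunt/uncle↔niece/nephew: two paths of length 3 through the shared grandparent pair: r = 2·(1/2)^3 = 1/4).
Summing one r·B term per recipient: 2·0.5·0.144 + 4·0.25·0.209 = 0.353.

0.353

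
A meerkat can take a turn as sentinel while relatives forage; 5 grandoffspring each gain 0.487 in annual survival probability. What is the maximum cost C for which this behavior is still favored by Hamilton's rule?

r to a grandoffspring = 1/4 (two parent–offspring links: r = (1/2)^2 = 1/4).
Hamilton's rule: n·r·B > C, so the trait is favored while C < n·r·B = 5·0.25·0.487 = 0.60875.

0.60875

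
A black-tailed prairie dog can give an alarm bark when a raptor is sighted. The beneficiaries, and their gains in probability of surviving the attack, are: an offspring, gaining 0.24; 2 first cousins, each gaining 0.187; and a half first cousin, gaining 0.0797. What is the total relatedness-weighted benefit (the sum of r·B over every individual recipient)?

r to an offspring = 1/2 (one parent–offspring link: r = (1/2)^1 = 1/2).
r to a first cousin = 1/8 (first cousins share one grandparent pair — two paths of length 4: r = 2·(1/2)^4 = 1/8).
r to a half first cousin = 1/16 (half first cousins share one grandparent — one path of length 4: r = (1/2)^4 = 1/16).
Summing one r·B term per recipient: 1·0.5·0.24 + 2·0.125·0.187 + 1·0.0625·0.0797 = 0.17173125.

0.17173125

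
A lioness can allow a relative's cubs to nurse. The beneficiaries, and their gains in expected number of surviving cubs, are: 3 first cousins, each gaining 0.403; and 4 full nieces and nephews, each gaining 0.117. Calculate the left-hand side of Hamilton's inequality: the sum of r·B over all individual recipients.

0.268125

r to a first cousin = 1/8 (first cousins share one grandparent pair — two paths of length 4: r = 2·(1/2)^4 = 1/8).
r to a full niece or nephew = 1/4 (full aunt/uncle↔niece/nephew: two paths of length 3 through the shared grandparent pair: r = 2·(1/2)^3 = 1/4).
Summing one r·B term per recipient: 3·0.125·0.403 + 4·0.25·0.117 = 0.268125.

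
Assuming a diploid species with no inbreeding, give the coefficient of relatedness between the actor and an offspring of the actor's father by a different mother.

Each parent–offspring link contributes a factor of 1/2, and independent paths through distinct common ancestors add.
Half-sibs share one parent — one path of length 2: r = (1/2)^2 = 1/4.

0.25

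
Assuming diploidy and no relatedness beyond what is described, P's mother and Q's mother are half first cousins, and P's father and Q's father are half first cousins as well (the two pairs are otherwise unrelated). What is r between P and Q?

With two independent routes of shared ancestry, r is the sum of the two contributions.
P and Q are related in two ways: half second cousins through their mothers (r = 1/64) and half second cousins through their fathers (r = 1/64).
r = 1/64 + 1/64 = 0.03125.

0.03125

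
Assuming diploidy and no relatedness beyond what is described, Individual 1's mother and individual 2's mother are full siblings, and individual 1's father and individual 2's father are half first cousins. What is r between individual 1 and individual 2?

Wright's path rule: contributions from independent ancestry routes add.
Individual 1 and individual 2 are related in two ways: first cousins through their mothers (r = 1/8) and half second cousins through their fathers (r = 1/64).
r = 1/8 + 1/64 = 0.140625.

0.140625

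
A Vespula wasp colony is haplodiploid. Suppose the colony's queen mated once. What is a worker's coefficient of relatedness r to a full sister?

0.75

Haplodiploid full sisters inherit their father's entire haploid genome identically (contributing 1/2) and on average half of their mother's contribution (1/2 · 1/2 = 1/4); r = 1/2 + 1/4 = 3/4.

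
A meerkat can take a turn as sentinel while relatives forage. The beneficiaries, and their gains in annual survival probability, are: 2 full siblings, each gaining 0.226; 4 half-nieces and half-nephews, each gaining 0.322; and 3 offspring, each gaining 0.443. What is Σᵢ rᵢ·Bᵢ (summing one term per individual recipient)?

1.0515

r to a full sibling = 0.5 (full sibs share both parents — two paths of length 2: r = 2·(1/2)^2 = 1/2).
r to a half-niece or half-nephew = 1/8 (half-aunt/uncle↔niece/nephew: one path of length 3: r = (1/2)^3 = 1/8).
r to an offspring = 0.5 (one parent–offspring link: r = (1/2)^1 = 1/2).
Summing one r·B term per recipient: 2·0.5·0.226 + 4·0.125·0.322 + 3·0.5·0.443 = 1.0515.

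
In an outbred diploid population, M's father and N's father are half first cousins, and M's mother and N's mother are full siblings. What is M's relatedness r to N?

0.140625

With two independent routes of shared ancestry, r is the sum of the two contributions.
M and N are related in two ways: half second cousins through their fathers (r = 1/64) and first cousins through their mothers (r = 1/8).
r = 1/64 + 1/8 = 9/64 = 0.140625.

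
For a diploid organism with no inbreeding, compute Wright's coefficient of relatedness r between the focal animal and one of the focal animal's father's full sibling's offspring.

Each parent–offspring link contributes a factor of 1/2, and independent paths through distinct common ancestors add.
First cousins share one grandparent pair — two paths of length 4: r = 2·(1/2)^4 = 1/8.

0.125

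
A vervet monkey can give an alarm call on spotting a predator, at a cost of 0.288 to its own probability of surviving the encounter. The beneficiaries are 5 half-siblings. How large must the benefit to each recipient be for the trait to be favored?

0.2304

r to a half-sibling = 1/4 (half-sibs share one parent — one path of length 2: r = (1/2)^2 = 1/4).
Hamilton's rule with n recipients of equal r: n·r·B > C, so B > C/(n·r) = 0.288/(5·0.25) = 0.2304.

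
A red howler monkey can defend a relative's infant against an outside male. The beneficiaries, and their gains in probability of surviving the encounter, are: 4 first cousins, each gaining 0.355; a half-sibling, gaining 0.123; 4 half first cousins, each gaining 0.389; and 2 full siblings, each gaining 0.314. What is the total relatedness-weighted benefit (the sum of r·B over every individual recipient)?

r to a first cousin = 0.125 (first cousins share one grandparent pair — two paths of length 4: r = 2·(1/2)^4 = 1/8).
r to a half-sibling = 0.25 (half-sibs share one parent — one path of length 2: r = (1/2)^2 = 1/4).
r to a half first cousin = 0.0625 (half first cousins share one grandparent — one path of length 4: r = (1/2)^4 = 1/16).
r to a full sibling = 1/2 (full sibs share both parents — two paths of length 2: r = 2·(1/2)^2 = 1/2).
Summing one r·B term per recipient: 4·0.125·0.355 + 1·0.25·0.123 + 4·0.0625·0.389 + 2·0.5·0.314 = 0.6195.

0.6195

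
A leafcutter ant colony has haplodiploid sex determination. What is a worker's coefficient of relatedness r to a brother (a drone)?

Her haploid brother carries none of their father's genes and a random half of their mother's genome; that half matches the maternal half of her own genome with probability 1/2: r = 1/2 · 1/2 = 1/4.

0.25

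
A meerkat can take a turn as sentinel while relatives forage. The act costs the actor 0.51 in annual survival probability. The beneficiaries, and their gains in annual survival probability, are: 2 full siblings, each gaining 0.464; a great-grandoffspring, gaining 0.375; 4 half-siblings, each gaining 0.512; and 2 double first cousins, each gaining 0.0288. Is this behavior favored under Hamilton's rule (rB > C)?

Yes

Hamilton's rule: the trait is favored when the sum of r·B over every recipient exceeds the actor's cost C.
r to a full sibling = 1/2 (full sibs share both parents — two paths of length 2: r = 2·(1/2)^2 = 1/2).
r to a great-grandoffspring = 1/8 (three parent–offspring links: r = (1/2)^3 = 1/8).
r to a half-sibling = 1/4 (half-sibs share one parent — one path of length 2: r = (1/2)^2 = 1/4).
r to a double first cousin = 0.25 (double first cousins share both grandparent pairs — four paths of length 4: r = 4·(1/2)^4 = 1/4).
Summing one r·B term per recipient: 2·0.5·0.464 + 1·0.125·0.375 + 4·0.25·0.512 + 2·0.25·0.0288 = 1.037275.
1.037275 > 0.51: the indirect benefit exceeds the cost.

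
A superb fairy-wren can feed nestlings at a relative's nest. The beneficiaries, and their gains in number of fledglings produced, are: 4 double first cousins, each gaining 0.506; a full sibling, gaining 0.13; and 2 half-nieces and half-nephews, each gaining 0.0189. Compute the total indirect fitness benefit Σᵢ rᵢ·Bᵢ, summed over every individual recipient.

0.575725

r to a double first cousin = 0.25 (double first cousins share both grandparent pairs — four paths of length 4: r = 4·(1/2)^4 = 1/4).
r to a full sibling = 1/2 (full sibs share both parents — two paths of length 2: r = 2·(1/2)^2 = 1/2).
r to a half-niece or half-nephew = 0.125 (half-aunt/uncle↔niece/nephew: one path of length 3: r = (1/2)^3 = 1/8).
Summing one r·B term per recipient: 4·0.25·0.506 + 1·0.5·0.13 + 2·0.125·0.0189 = 0.575725.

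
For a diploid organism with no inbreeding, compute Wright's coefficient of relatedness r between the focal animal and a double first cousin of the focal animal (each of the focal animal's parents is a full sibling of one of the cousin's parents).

0.25

Each parent–offspring link contributes a factor of 1/2, and independent paths through distinct common ancestors add.
Double first cousins share both grandparent pairs — four paths of length 4: r = 4·(1/2)^4 = 1/4.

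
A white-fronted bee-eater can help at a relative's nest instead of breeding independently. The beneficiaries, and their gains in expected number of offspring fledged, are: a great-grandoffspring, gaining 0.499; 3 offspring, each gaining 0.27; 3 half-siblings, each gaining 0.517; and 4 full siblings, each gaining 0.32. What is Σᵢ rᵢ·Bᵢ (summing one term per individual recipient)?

1.495125

r to a great-grandoffspring = 0.125 (three parent–offspring links: r = (1/2)^3 = 1/8).
r to an offspring = 0.5 (one parent–offspring link: r = (1/2)^1 = 1/2).
r to a half-sibling = 0.25 (half-sibs share one parent — one path of length 2: r = (1/2)^2 = 1/4).
r to a full sibling = 0.5 (full sibs share both parents — two paths of length 2: r = 2·(1/2)^2 = 1/2).
Summing one r·B term per recipient: 1·0.125·0.499 + 3·0.5·0.27 + 3·0.25·0.517 + 4·0.5·0.32 = 1.495125.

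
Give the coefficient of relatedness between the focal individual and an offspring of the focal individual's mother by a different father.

0.25

Each parent–offspring link contributes a factor of 1/2, and independent paths through distinct common ancestors add.
Half-sibs share one parent — one path of length 2: r = (1/2)^2 = 1/4.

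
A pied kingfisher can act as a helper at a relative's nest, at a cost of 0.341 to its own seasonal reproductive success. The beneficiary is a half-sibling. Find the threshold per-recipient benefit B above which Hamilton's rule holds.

1.364

r to a half-sibling = 0.25 (half-sibs share one parent — one path of length 2: r = (1/2)^2 = 1/4).
Hamilton's rule with n recipients of equal r: n·r·B > C, so B > C/(n·r) = 0.341/(1·0.25) = 1.364.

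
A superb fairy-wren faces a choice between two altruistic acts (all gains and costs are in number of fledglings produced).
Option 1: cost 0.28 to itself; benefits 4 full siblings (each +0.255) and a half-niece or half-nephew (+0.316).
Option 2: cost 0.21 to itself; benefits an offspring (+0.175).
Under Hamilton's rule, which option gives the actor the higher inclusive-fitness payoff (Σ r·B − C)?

Option 1

Option 1: r to a full sibling = 0.5.
Option 1: r to a half-niece or half-nephew = 0.125.
Option 1: Σ r·B − C = (4·0.5·0.255 + 1·0.125·0.316) − 0.28 = 0.2695.
Option 2: r to an offspring = 0.5.
Option 2: Σ r·B − C = (1·0.5·0.175) − 0.21 = -0.1225.
Option 1 has the higher net inclusive-fitness payoff.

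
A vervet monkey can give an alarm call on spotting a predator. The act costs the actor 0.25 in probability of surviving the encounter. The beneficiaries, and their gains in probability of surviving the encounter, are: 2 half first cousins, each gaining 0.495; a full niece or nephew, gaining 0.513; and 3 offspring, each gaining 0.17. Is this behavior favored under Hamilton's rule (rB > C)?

Yes

Hamilton's rule: the trait is favored when the sum of r·B over every recipient exceeds the actor's cost C.
r to a half first cousin = 1/16 (half first cousins share one grandparent — one path of length 4: r = (1/2)^4 = 1/16).
r to a full niece or nephew = 1/4 (full aunt/uncle↔niece/nephew: two paths of length 3 through the shared grandparent pair: r = 2·(1/2)^3 = 1/4).
r to an offspring = 0.5 (one parent–offspring link: r = (1/2)^1 = 1/2).
Summing one r·B term per recipient: 2·0.0625·0.495 + 1·0.25·0.513 + 3·0.5·0.17 = 0.445125.
0.445125 > 0.25: the indirect benefit exceeds the cost.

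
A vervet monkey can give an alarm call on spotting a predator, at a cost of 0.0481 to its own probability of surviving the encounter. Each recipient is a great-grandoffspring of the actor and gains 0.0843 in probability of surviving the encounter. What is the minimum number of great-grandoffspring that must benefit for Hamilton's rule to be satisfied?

r to a great-grandoffspring = 1/8 (three parent–offspring links: r = (1/2)^3 = 1/8).
Hamilton's rule: n·r·B > C  ⇒  n > C/(r·B) = 0.0481/(0.125·0.0843) = 4.565.
The smallest integer exceeding 4.565 is 5.

5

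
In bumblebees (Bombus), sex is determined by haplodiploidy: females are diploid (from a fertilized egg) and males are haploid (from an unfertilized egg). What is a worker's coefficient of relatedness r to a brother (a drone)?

0.25

Her haploid brother carries none of their father's genes and a random half of their mother's genome; that half matches the maternal half of her own genome with probability 1/2: r = 1/2 · 1/2 = 1/4.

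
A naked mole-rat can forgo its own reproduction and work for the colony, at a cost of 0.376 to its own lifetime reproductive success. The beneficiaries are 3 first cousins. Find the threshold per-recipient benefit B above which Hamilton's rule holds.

1.0027

r to a first cousin = 1/8 (first cousins share one grandparent pair — two paths of length 4: r = 2·(1/2)^4 = 1/8).
Hamilton's rule with n recipients of equal r: n·r·B > C, so B > C/(n·r) = 0.376/(3·0.125) = 1.0027.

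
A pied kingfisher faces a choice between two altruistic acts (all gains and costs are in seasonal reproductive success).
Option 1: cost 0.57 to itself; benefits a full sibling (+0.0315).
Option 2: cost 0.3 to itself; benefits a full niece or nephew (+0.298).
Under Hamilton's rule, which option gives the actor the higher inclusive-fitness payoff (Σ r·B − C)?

Option 2

Option 1: r to a full sibling = 0.5.
Option 1: Σ r·B − C = (1·0.5·0.0315) − 0.57 = -0.55425.
Option 2: r to a full niece or nephew = 0.25.
Option 2: Σ r·B − C = (1·0.25·0.298) − 0.3 = -0.2255.
Option 2 has the higher net inclusive-fitness payoff.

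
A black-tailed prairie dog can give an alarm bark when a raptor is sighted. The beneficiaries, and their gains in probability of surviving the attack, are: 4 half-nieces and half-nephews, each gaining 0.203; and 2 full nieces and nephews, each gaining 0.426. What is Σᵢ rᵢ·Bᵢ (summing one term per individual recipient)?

r to a half-niece or half-nephew = 0.125 (half-aunt/uncle↔niece/nephew: one path of length 3: r = (1/2)^3 = 1/8).
r to a full niece or nephew = 0.25 (full aunt/uncle↔niece/nephew: two paths of length 3 through the shared grandparent pair: r = 2·(1/2)^3 = 1/4).
Summing one r·B term per recipient: 4·0.125·0.203 + 2·0.25·0.426 = 0.3145.

0.3145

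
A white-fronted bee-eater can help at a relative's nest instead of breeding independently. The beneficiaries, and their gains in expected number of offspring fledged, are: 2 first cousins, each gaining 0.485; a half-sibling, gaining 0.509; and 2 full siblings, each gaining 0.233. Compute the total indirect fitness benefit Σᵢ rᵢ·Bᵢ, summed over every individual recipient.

r to a first cousin = 1/8 (first cousins share one grandparent pair — two paths of length 4: r = 2·(1/2)^4 = 1/8).
r to a half-sibling = 1/4 (half-sibs share one parent — one path of length 2: r = (1/2)^2 = 1/4).
r to a full sibling = 0.5 (full sibs share both parents — two paths of length 2: r = 2·(1/2)^2 = 1/2).
Summing one r·B term per recipient: 2·0.125·0.485 + 1·0.25·0.509 + 2·0.5·0.233 = 0.4815.

0.4815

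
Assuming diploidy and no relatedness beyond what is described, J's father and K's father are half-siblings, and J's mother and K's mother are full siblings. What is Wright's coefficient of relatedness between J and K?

With two independent routes of shared ancestry, r is the sum of the two contributions.
J and K are related in two ways: half first cousins through their fathers (r = 1/16) and first cousins through their mothers (r = 1/8).
r = 1/16 + 1/8 = 3/16 = 0.1875.

0.1875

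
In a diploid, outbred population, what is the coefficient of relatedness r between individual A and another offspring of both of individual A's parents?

Each parent–offspring link contributes a factor of 1/2, and independent paths through distinct common ancestors add.
Full sibs share both parents — two paths of length 2: r = 2·(1/2)^2 = 1/2.

0.5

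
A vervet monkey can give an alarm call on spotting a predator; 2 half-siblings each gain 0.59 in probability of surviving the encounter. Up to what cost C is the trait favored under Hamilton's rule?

0.295

r to a half-sibling = 0.25 (half-sibs share one parent — one path of length 2: r = (1/2)^2 = 1/4).
Hamilton's rule: n·r·B > C, so the trait is favored while C < n·r·B = 2·0.25·0.59 = 0.295.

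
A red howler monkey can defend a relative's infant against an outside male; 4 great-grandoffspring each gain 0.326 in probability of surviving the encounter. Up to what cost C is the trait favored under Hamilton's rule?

0.163

r to a great-grandoffspring = 1/8 (three parent–offspring links: r = (1/2)^3 = 1/8).
Hamilton's rule: n·r·B > C, so the trait is favored while C < n·r·B = 4·0.125·0.326 = 0.163.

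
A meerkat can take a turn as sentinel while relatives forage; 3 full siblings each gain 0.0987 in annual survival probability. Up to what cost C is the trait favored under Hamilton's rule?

0.14805

r to a full sibling = 1/2 (full sibs share both parents — two paths of length 2: r = 2·(1/2)^2 = 1/2).
Hamilton's rule: n·r·B > C, so the trait is favored while C < n·r·B = 3·0.5·0.0987 = 0.14805.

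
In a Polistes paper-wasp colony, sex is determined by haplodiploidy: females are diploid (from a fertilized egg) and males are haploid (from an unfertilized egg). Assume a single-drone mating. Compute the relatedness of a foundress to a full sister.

0.75

Haplodiploid full sisters inherit their father's entire haploid genome identically (contributing 1/2) and on average half of their mother's contribution (1/2 · 1/2 = 1/4); r = 1/2 + 1/4 = 3/4.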